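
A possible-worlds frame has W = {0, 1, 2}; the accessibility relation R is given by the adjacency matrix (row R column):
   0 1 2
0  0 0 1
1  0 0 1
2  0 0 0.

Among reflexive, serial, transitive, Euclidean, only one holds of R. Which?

Reflexive: no — 0 is not related to itself.
Serial: no — 2 has no R-successor.
Transitive: yes — every two-step R-path is closed by a direct edge.
Euclidean: no — 0 R 2 and 0 R 2, but not 2 R 2.
Only transitive holds.

transitive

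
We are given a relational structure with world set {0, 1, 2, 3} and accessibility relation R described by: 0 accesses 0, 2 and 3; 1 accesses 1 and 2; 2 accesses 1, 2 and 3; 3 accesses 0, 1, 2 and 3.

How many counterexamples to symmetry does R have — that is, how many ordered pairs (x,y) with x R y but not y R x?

Enumerating: (0,2), (3,1).

2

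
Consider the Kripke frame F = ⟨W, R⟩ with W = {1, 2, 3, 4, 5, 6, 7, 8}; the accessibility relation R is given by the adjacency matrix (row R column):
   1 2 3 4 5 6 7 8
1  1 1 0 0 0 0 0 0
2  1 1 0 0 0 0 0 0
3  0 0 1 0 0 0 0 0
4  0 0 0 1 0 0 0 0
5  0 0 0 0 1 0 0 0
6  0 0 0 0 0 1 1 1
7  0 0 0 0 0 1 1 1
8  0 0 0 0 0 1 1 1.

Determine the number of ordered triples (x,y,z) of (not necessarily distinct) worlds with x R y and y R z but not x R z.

0

R is transitive; there are no such tuples.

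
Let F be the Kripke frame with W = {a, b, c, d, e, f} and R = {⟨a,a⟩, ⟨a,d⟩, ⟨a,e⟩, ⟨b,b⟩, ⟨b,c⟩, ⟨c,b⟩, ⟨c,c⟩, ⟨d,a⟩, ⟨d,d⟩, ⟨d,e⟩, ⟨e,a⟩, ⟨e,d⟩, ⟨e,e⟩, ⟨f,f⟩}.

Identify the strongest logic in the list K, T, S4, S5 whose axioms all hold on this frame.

S5

Reflexive (axiom T): yes — every world is R-related to itself.
Transitive (axiom 4): yes — every two-step R-path is closed by a direct edge.
Euclidean (axiom 5): yes — any two successors of a common world are R-related.
So F validates K, T, S4, S5. The strongest is S5.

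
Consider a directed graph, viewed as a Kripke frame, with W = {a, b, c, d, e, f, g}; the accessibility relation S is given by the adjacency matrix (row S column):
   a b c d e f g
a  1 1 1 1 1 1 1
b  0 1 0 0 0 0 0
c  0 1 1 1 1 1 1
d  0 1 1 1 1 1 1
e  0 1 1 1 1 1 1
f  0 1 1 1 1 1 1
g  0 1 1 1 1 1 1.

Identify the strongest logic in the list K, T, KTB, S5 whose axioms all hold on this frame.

T

Reflexive (axiom T): yes — every world is S-related to itself.
Symmetric (axiom B): no — a S b but not b S a.
Euclidean (axiom 5): no — a S b and a S c, but not b S c.
So F validates K, T; KTB would additionally require S to be symmetric. The strongest is T.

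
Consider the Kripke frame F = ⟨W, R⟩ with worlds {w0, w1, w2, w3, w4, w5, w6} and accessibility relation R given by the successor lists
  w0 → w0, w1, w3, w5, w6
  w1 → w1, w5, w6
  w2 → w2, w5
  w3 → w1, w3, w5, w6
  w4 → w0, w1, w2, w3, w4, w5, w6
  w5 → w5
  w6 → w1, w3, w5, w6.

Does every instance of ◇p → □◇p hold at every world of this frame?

Axiom 5 corresponds to the accessibility relation being Euclidean.
Euclidean: no — w0 R w1 and w0 R w3, but not w1 R w3.

No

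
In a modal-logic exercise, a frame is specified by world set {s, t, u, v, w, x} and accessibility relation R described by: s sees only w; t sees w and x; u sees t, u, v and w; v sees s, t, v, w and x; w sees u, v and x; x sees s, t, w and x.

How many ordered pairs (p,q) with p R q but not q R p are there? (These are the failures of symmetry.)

Enumerating: (s,w), (t,w), (u,t), (u,v), (v,s), (v,t), (v,x), (x,s).

8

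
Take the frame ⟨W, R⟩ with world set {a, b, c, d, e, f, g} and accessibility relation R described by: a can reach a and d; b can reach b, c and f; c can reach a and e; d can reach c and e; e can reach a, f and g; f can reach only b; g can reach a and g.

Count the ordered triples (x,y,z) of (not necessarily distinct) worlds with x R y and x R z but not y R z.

19

Enumerating: (a,d,a), (a,d,d), (b,c,b), (b,c,c), (b,c,f), (b,f,c), (b,f,f), (c,a,e), (c,e,e), (d,c,c), (d,e,c), (d,e,e), … and 7 more.
Total: 19.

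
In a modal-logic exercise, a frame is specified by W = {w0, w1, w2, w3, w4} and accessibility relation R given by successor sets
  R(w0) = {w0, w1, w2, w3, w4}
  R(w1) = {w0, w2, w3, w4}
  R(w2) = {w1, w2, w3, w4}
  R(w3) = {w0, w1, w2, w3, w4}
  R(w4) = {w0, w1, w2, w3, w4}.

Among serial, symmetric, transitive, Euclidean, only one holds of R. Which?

Serial: yes — every world has a successor (e.g. w0 R w0).
Symmetric: no — w0 R w2 but not w2 R w0.
Transitive: no — w2 R w1 and w1 R w0, but not w2 R w0.
Euclidean: no — w1 R w2 and w1 R w0, but not w2 R w0.
Only serial holds.

serial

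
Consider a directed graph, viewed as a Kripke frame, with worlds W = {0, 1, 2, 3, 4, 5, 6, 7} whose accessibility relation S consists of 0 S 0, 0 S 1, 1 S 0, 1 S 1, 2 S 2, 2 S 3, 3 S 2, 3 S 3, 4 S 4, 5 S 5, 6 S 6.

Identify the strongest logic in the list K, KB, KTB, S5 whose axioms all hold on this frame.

Symmetric (axiom B): yes — every pair in S has its reverse in S.
Reflexive (axiom T): no — 7 is not related to itself.
Euclidean (axiom 5): yes — any two successors of a common world are S-related.
So F validates K, KB; KTB would additionally require S to be reflexive. The strongest is KB.

KB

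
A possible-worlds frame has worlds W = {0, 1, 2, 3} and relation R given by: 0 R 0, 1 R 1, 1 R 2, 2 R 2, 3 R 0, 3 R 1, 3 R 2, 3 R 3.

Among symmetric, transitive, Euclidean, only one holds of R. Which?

transitive

Symmetric: no — 1 R 2 but not 2 R 1.
Transitive: yes — every two-step R-path is closed by a direct edge.
Euclidean: no — 3 R 0 and 3 R 1, but not 0 R 1.
Only transitive holds.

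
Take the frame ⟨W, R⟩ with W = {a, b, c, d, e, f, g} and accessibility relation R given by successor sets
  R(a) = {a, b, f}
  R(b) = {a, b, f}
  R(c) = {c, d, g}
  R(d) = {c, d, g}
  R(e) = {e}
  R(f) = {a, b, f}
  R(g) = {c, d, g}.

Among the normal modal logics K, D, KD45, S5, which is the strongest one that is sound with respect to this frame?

S5

Serial (axiom D): yes — every world has a successor (e.g. a R a).
Euclidean (axiom 5): yes — any two successors of a common world are R-related.
Transitive (axiom 4): yes — every two-step R-path is closed by a direct edge.
Reflexive (axiom T): yes — every world is R-related to itself.
So F validates K, D, KD45, S5. The strongest is S5.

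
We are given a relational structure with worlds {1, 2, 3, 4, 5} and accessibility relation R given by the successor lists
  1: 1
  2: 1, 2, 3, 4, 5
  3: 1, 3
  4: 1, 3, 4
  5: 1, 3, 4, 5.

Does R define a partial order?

Yes

Reflexive: yes — every world is R-related to itself.
Transitive: yes — every two-step R-path is closed by a direct edge.
Antisymmetric: yes — no distinct pair is related both ways.
So R is a partial order.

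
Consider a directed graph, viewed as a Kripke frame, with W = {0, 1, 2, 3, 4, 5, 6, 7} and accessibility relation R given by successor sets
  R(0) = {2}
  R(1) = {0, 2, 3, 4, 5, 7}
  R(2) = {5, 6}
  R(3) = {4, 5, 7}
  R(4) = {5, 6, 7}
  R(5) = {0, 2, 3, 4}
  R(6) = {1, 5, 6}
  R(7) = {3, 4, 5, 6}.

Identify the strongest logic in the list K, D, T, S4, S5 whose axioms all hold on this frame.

Serial (axiom D): yes — every world has a successor (e.g. 0 R 2).
Reflexive (axiom T): no — 0 is not related to itself.
Transitive (axiom 4): no — 0 R 2 and 2 R 5, but not 0 R 5.
Euclidean (axiom 5): no — 1 R 0 and 1 R 3, but not 0 R 3.
So F validates K, D; T would additionally require R to be reflexive. The strongest is D.

D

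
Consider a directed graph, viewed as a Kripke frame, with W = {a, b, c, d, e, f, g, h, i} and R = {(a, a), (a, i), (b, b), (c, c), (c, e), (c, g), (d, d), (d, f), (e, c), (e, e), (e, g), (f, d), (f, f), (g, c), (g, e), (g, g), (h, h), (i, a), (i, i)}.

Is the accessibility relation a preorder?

Yes

Reflexive: yes — every world is R-related to itself.
Transitive: yes — every two-step R-path is closed by a direct edge.
So R is a preorder.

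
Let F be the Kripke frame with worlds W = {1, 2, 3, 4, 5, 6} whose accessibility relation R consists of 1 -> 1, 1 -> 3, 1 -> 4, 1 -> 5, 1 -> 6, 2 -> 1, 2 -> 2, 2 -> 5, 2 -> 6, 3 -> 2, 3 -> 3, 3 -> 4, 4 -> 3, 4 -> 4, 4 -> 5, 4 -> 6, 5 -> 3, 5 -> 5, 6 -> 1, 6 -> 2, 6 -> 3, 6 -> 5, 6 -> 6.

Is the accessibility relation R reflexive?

Reflexive: yes — every world is R-related to itself.

Yes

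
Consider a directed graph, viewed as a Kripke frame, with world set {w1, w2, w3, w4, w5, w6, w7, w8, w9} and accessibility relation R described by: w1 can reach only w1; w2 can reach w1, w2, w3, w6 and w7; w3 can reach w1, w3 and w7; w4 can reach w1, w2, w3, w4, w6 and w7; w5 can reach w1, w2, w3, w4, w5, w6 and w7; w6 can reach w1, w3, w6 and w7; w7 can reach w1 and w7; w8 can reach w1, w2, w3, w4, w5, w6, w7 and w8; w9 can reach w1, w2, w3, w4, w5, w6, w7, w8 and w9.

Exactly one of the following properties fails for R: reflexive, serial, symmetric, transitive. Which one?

symmetric

Reflexive: yes — every world is R-related to itself.
Serial: yes — every world has a successor (e.g. w1 R w1).
Symmetric: no — w2 R w1 but not w1 R w2.
Transitive: yes — every two-step R-path is closed by a direct edge.
Only symmetric fails.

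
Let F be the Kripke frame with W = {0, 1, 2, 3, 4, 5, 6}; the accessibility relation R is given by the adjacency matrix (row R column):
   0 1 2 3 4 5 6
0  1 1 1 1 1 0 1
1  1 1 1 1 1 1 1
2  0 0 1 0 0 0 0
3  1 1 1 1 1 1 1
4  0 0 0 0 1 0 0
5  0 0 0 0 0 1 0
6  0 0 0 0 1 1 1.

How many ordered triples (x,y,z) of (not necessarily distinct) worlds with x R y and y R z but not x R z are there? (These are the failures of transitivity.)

3

Enumerating: (0,1,5), (0,3,5), (0,6,5).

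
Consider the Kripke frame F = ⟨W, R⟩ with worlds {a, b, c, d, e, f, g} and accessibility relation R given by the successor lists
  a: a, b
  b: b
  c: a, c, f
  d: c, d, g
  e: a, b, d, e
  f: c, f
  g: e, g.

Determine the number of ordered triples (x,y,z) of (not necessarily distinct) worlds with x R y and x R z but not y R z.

17

Enumerating: (a,b,a), (c,a,c), (c,a,f), (c,f,a), (d,c,d), (d,c,g), (d,g,c), (d,g,d), (e,a,d), (e,a,e), (e,b,a), (e,b,d), (e,b,e), (e,d,a), (e,d,b), (e,d,e), (g,e,g).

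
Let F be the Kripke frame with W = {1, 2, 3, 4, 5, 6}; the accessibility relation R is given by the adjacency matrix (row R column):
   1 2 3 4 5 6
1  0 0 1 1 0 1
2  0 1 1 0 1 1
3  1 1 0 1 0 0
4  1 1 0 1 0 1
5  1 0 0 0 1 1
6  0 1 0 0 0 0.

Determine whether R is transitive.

No

Transitive: no — 1 R 3 and 3 R 2, but not 1 R 2.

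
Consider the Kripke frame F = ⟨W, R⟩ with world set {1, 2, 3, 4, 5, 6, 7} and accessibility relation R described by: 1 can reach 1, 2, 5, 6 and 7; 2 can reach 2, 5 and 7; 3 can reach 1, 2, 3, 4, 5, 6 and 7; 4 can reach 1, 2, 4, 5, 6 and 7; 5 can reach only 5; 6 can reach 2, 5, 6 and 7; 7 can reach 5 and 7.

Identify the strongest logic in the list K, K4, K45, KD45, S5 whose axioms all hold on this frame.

Transitive (axiom 4): yes — every two-step R-path is closed by a direct edge.
Euclidean (axiom 5): no — 1 R 2 and 1 R 6, but not 2 R 6.
Serial (axiom D): yes — every world has a successor (e.g. 1 R 1).
Reflexive (axiom T): yes — every world is R-related to itself.
So F validates K, K4; K45 would additionally require R to be Euclidean. The strongest is K4.

K4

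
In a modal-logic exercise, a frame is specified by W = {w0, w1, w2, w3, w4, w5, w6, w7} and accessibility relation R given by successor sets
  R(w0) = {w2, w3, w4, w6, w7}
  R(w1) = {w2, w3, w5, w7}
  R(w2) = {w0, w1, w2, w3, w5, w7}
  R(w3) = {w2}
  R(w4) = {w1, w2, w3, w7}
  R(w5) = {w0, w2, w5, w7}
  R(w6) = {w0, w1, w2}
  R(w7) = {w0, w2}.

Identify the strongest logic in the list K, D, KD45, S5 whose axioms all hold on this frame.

Serial (axiom D): yes — every world has a successor (e.g. w0 R w2).
Euclidean (axiom 5): no — w0 R w2 and w0 R w4, but not w2 R w4.
Transitive (axiom 4): no — w0 R w2 and w2 R w1, but not w0 R w1.
Reflexive (axiom T): no — w0 is not related to itself.
So F validates K, D; KD45 would additionally require R to be Euclidean and transitive. The strongest is D.

D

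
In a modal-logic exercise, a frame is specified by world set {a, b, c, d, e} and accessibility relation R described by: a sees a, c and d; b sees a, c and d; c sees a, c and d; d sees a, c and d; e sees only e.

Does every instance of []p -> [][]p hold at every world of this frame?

Yes

The schema 4 characterises exactly the transitive frames.
Transitive: yes — every two-step R-path is closed by a direct edge.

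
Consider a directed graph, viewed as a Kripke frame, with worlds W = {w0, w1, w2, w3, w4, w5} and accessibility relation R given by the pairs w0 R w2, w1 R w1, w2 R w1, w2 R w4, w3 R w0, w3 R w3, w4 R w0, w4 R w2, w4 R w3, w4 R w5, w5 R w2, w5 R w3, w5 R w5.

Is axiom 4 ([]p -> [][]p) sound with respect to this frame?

By correspondence theory, 4 is valid on a frame iff R is transitive.
Transitive: no — w0 R w2 and w2 R w1, but not w0 R w1.

No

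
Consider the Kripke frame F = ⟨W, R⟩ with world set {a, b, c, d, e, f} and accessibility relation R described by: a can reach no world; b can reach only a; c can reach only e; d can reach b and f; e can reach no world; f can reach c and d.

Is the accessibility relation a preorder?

No

Reflexive: no — a is not related to itself.
Transitive: no — d R b and b R a, but not d R a.
So R is not a preorder.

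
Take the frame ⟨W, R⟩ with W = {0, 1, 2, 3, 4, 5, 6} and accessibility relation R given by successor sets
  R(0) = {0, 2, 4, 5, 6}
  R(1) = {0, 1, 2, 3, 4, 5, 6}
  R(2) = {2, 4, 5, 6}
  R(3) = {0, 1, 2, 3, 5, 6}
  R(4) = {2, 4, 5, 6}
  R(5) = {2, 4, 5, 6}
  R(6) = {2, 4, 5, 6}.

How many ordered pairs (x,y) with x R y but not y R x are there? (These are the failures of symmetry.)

Enumerating: (0,2), (0,4), (0,5), (0,6), (1,0), (1,2), (1,4), (1,5), (1,6), (3,0), (3,2), (3,5), (3,6).

13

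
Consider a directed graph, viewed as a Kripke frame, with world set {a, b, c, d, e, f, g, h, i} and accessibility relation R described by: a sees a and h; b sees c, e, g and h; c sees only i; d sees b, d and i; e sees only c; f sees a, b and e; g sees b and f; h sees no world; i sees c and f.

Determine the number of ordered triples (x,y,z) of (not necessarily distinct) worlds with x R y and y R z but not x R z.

27

Enumerating: (b,c,i), (b,g,b), (b,g,f), (c,i,c), (c,i,f), (d,b,c), (d,b,e), (d,b,g), (d,b,h), (d,i,c), (d,i,f), (e,c,i), … and 15 more.
Total: 27.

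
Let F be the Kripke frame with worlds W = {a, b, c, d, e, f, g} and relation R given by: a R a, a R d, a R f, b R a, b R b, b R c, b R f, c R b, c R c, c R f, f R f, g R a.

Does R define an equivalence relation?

Reflexive: no — d is not related to itself.
Symmetric: no — a R d but not d R a.
Transitive: no — b R a and a R d, but not b R d.
So R is not an equivalence relation.

No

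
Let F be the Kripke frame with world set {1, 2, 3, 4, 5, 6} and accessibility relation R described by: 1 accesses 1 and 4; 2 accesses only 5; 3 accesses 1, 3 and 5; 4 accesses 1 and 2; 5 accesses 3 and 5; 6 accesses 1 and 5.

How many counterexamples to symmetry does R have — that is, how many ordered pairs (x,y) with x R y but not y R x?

Enumerating: (2,5), (3,1), (4,2), (6,1), (6,5).

5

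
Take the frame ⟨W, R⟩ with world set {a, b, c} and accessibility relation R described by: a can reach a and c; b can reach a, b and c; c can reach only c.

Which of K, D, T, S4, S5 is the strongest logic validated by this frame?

Serial (axiom D): yes — every world has a successor (e.g. a R a).
Reflexive (axiom T): yes — every world is R-related to itself.
Transitive (axiom 4): yes — every two-step R-path is closed by a direct edge.
Euclidean (axiom 5): no — b R c and b R a, but not c R a.
So F validates K, D, T, S4; S5 would additionally require R to be Euclidean. The strongest is S4.

S4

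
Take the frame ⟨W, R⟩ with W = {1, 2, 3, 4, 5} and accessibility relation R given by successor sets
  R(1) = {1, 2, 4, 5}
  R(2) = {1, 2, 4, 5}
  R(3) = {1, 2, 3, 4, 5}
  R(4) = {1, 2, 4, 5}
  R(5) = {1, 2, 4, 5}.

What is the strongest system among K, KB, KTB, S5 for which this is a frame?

Symmetric (axiom B): no — 3 R 1 but not 1 R 3.
Reflexive (axiom T): yes — every world is R-related to itself.
Euclidean (axiom 5): no — 3 R 1 and 3 R 3, but not 1 R 3.
So F validates K; KB would additionally require R to be symmetric. The strongest is K.

K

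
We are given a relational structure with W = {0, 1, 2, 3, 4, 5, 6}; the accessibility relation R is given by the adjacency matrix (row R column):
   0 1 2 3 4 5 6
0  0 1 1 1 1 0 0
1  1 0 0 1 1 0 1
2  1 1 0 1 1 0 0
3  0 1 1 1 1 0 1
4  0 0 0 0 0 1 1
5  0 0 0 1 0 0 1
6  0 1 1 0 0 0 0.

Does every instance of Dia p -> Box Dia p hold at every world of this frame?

Axiom 5 corresponds to the accessibility relation being Euclidean.
Euclidean: no — 0 R 1 and 0 R 2, but not 1 R 2.

No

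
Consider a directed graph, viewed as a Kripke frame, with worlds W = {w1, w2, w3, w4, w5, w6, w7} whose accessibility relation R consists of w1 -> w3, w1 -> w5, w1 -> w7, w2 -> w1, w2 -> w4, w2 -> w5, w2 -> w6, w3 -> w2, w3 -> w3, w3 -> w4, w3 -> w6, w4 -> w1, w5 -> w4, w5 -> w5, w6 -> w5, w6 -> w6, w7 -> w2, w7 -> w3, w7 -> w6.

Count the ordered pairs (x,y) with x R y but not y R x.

Enumerating: (w1,w3), (w1,w5), (w1,w7), (w2,w1), (w2,w4), (w2,w5), (w2,w6), (w3,w2), (w3,w4), (w3,w6), (w4,w1), (w5,w4), (w6,w5), (w7,w2), (w7,w3), (w7,w6).

16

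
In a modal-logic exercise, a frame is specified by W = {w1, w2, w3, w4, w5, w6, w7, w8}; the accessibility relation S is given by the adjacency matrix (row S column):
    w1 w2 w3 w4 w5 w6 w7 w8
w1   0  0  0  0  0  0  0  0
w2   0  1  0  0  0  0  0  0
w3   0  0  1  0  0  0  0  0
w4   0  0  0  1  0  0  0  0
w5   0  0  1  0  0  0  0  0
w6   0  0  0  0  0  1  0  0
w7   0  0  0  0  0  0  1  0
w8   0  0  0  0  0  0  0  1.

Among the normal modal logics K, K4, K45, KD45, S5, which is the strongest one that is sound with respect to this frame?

K45

Transitive (axiom 4): yes — every two-step S-path is closed by a direct edge.
Euclidean (axiom 5): yes — any two successors of a common world are S-related.
Serial (axiom D): no — w1 has no S-successor.
Reflexive (axiom T): no — w1 is not related to itself.
So F validates K, K4, K45; KD45 would additionally require S to be serial. The strongest is K45.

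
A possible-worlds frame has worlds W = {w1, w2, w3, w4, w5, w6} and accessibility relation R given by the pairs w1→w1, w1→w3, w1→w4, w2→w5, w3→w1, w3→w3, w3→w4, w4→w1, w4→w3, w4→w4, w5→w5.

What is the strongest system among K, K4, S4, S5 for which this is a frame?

Transitive (axiom 4): yes — every two-step R-path is closed by a direct edge.
Reflexive (axiom T): no — w2 is not related to itself.
Euclidean (axiom 5): yes — any two successors of a common world are R-related.
So F validates K, K4; S4 would additionally require R to be reflexive. The strongest is K4.

K4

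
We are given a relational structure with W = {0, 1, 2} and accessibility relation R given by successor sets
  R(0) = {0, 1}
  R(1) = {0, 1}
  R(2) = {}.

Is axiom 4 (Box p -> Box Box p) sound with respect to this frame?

Yes

Axiom 4 corresponds to the accessibility relation being transitive.
Transitive: yes — every two-step R-path is closed by a direct edge.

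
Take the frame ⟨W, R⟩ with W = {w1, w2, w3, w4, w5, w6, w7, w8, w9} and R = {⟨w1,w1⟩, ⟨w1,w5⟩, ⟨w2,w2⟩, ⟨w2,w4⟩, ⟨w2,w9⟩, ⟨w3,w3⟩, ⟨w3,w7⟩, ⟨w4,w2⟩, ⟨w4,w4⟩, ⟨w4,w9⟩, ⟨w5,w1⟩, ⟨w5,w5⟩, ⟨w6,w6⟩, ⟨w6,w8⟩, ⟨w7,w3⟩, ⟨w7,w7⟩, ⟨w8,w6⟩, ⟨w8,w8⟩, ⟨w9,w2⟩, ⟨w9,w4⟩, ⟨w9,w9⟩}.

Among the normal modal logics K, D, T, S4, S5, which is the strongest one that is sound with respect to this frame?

Serial (axiom D): yes — every world has a successor (e.g. w1 R w1).
Reflexive (axiom T): yes — every world is R-related to itself.
Transitive (axiom 4): yes — every two-step R-path is closed by a direct edge.
Euclidean (axiom 5): yes — any two successors of a common world are R-related.
So F validates K, D, T, S4, S5. The strongest is S5.

S5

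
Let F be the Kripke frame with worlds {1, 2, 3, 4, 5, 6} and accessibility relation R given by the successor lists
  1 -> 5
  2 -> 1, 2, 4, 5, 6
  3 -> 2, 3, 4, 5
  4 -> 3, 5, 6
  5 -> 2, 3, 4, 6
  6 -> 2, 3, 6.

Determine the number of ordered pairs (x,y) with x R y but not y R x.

7

Enumerating: (1,5), (2,1), (2,4), (3,2), (4,6), (5,6), (6,3).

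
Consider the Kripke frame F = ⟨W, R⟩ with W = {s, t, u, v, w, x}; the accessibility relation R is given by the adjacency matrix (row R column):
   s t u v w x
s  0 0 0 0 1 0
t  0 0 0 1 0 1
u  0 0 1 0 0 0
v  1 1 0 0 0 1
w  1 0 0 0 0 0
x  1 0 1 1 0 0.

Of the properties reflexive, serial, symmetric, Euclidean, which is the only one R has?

serial

Reflexive: no — s is not related to itself.
Serial: yes — every world has a successor (e.g. s R w).
Symmetric: no — t R x but not x R t.
Euclidean: no — v R s and v R t, but not s R t.
Only serial holds.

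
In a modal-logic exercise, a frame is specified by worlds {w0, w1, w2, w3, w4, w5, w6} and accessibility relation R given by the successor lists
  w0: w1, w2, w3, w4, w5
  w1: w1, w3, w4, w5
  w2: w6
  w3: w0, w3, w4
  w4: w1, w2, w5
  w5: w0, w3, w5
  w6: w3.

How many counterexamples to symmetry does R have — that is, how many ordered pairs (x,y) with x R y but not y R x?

Enumerating: (w0,w1), (w0,w2), (w0,w4), (w1,w3), (w1,w5), (w2,w6), (w3,w4), (w4,w2), (w4,w5), (w5,w3), (w6,w3).

11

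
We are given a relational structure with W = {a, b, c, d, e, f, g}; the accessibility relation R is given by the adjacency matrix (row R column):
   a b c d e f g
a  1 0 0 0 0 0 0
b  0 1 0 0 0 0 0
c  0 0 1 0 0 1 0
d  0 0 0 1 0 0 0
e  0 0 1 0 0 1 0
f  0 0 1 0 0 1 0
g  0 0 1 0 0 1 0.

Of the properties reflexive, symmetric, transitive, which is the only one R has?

Reflexive: no — e is not related to itself.
Symmetric: no — e R c but not c R e.
Transitive: yes — every two-step R-path is closed by a direct edge.
Only transitive holds.

transitive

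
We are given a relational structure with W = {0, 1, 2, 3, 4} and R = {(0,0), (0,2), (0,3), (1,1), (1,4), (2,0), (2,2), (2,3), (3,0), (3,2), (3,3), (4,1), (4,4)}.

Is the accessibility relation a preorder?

Reflexive: yes — every world is R-related to itself.
Transitive: yes — every two-step R-path is closed by a direct edge.
So R is a preorder.

Yes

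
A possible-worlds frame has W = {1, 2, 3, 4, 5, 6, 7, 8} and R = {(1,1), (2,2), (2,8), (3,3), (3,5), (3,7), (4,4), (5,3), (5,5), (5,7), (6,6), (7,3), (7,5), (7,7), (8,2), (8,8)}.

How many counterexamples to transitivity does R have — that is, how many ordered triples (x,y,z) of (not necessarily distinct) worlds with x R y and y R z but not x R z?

0

R is transitive; there are no such tuples.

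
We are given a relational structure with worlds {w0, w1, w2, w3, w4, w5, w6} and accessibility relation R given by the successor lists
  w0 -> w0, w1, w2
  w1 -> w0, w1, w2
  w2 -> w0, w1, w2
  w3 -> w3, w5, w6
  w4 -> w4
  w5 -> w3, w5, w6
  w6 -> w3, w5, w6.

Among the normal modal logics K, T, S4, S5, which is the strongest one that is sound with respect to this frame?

S5

Reflexive (axiom T): yes — every world is R-related to itself.
Transitive (axiom 4): yes — every two-step R-path is closed by a direct edge.
Euclidean (axiom 5): yes — any two successors of a common world are R-related.
So F validates K, T, S4, S5. The strongest is S5.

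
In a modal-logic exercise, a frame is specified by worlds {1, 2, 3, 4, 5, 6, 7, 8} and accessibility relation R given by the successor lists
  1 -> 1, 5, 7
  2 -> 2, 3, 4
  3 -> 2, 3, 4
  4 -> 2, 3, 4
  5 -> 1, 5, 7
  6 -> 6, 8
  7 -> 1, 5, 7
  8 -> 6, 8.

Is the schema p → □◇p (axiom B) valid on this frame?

Yes

Axiom B corresponds to the accessibility relation being symmetric.
Symmetric: yes — every pair in R has its reverse in R.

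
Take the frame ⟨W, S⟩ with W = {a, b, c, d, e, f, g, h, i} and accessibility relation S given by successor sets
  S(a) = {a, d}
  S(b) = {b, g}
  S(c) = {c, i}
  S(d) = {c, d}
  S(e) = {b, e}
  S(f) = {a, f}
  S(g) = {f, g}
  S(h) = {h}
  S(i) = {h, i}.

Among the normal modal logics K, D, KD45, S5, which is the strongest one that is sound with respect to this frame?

D

Serial (axiom D): yes — every world has a successor (e.g. a S a).
Euclidean (axiom 5): no — a S d and a S a, but not d S a.
Transitive (axiom 4): no — a S d and d S c, but not a S c.
Reflexive (axiom T): yes — every world is S-related to itself.
So F validates K, D; KD45 would additionally require S to be Euclidean and transitive. The strongest is D.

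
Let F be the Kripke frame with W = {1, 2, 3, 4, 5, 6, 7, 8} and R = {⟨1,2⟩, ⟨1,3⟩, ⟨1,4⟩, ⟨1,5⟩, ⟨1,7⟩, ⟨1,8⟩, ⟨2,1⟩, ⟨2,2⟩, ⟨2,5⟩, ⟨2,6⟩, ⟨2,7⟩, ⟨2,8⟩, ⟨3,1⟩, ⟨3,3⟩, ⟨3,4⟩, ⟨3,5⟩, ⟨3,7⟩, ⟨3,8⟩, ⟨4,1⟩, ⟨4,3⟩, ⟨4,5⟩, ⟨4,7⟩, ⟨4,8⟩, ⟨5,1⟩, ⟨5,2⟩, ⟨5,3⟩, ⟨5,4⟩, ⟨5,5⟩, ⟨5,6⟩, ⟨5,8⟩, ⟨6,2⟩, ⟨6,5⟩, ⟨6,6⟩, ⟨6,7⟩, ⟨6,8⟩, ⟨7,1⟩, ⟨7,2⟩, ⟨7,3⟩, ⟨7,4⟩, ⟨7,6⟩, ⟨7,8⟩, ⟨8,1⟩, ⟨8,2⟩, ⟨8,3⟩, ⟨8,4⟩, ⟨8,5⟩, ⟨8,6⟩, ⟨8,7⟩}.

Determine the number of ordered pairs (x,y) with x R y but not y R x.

0

R is symmetric; there are no such tuples.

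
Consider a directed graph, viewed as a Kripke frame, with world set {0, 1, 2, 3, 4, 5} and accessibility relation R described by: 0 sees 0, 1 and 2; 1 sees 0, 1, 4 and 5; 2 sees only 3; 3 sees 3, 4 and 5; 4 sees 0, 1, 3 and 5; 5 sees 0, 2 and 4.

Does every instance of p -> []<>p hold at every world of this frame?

Axiom B corresponds to the accessibility relation being symmetric.
Symmetric: no — 0 R 2 but not 2 R 0.

No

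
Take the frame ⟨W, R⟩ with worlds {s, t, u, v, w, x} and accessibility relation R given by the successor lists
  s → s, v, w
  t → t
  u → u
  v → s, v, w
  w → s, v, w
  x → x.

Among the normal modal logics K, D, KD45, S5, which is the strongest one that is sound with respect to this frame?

Serial (axiom D): yes — every world has a successor (e.g. s R s).
Euclidean (axiom 5): yes — any two successors of a common world are R-related.
Transitive (axiom 4): yes — every two-step R-path is closed by a direct edge.
Reflexive (axiom T): yes — every world is R-related to itself.
So F validates K, D, KD45, S5. The strongest is S5.

S5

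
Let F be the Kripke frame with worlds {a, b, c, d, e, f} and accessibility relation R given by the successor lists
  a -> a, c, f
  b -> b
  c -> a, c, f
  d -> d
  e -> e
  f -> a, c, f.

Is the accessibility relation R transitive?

Yes

Transitive: yes — every two-step R-path is closed by a direct edge.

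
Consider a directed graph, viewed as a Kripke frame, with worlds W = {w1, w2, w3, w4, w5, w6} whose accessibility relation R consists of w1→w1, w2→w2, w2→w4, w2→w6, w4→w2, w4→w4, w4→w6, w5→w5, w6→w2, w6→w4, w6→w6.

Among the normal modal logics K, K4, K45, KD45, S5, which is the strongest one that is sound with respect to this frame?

K45

Transitive (axiom 4): yes — every two-step R-path is closed by a direct edge.
Euclidean (axiom 5): yes — any two successors of a common world are R-related.
Serial (axiom D): no — w3 has no R-successor.
Reflexive (axiom T): no — w3 is not related to itself.
So F validates K, K4, K45; KD45 would additionally require R to be serial. The strongest is K45.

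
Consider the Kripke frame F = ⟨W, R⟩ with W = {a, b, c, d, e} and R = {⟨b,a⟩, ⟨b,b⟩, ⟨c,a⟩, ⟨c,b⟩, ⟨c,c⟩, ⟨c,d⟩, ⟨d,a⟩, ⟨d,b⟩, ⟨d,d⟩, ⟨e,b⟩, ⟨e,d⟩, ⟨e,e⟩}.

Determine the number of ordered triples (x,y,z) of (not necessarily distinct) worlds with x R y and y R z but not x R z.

Enumerating: (e,b,a), (e,d,a).

2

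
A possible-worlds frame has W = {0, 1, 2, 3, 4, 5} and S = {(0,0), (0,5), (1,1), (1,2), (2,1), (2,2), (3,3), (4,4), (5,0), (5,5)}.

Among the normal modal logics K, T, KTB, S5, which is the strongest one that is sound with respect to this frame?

S5

Reflexive (axiom T): yes — every world is S-related to itself.
Symmetric (axiom B): yes — every pair in S has its reverse in S.
Euclidean (axiom 5): yes — any two successors of a common world are S-related.
So F validates K, T, KTB, S5. The strongest is S5.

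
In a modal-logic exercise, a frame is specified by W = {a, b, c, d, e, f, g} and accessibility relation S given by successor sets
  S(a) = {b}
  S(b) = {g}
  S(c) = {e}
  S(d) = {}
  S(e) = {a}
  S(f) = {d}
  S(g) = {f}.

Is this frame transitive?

Transitive: no — a S b and b S g, but not a S g.

No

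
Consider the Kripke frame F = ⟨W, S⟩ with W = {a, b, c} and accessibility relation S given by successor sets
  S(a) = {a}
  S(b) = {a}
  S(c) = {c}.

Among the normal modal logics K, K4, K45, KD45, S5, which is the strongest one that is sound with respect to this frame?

Transitive (axiom 4): yes — every two-step S-path is closed by a direct edge.
Euclidean (axiom 5): yes — any two successors of a common world are S-related.
Serial (axiom D): yes — every world has a successor (e.g. a S a).
Reflexive (axiom T): no — b is not related to itself.
So F validates K, K4, K45, KD45; S5 would additionally require S to be reflexive. The strongest is KD45.

KD45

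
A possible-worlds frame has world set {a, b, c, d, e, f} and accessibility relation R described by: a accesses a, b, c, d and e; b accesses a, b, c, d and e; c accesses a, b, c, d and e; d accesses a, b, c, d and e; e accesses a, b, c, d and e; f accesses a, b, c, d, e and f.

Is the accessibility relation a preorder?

Yes

Reflexive: yes — every world is R-related to itself.
Transitive: yes — every two-step R-path is closed by a direct edge.
So R is a preorder.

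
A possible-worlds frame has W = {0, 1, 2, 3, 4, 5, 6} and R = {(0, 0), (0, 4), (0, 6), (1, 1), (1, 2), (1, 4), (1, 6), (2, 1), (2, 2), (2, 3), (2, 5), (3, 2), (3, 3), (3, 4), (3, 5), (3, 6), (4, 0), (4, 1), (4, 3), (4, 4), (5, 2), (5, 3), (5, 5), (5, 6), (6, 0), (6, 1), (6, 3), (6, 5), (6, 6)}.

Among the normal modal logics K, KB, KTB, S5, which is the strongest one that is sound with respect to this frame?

KTB

Symmetric (axiom B): yes — every pair in R has its reverse in R.
Reflexive (axiom T): yes — every world is R-related to itself.
Euclidean (axiom 5): no — 0 R 4 and 0 R 6, but not 4 R 6.
So F validates K, KB, KTB; S5 would additionally require R to be Euclidean. The strongest is KTB.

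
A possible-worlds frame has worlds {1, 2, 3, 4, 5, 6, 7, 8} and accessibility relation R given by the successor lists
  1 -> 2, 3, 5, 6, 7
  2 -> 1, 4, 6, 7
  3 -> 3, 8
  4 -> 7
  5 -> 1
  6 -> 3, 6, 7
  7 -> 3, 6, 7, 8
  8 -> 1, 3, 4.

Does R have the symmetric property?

Symmetric: no — 1 R 3 but not 3 R 1.

No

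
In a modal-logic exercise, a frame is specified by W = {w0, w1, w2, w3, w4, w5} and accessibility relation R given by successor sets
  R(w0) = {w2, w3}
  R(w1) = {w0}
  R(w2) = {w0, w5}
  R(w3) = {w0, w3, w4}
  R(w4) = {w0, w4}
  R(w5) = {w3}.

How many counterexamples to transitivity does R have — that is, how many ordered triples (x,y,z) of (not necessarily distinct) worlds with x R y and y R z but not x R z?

Enumerating: (w0,w2,w0), (w0,w2,w5), (w0,w3,w0), (w0,w3,w4), (w1,w0,w2), (w1,w0,w3), (w2,w0,w2), (w2,w0,w3), (w2,w5,w3), (w3,w0,w2), (w4,w0,w2), (w4,w0,w3), (w5,w3,w0), (w5,w3,w4).

14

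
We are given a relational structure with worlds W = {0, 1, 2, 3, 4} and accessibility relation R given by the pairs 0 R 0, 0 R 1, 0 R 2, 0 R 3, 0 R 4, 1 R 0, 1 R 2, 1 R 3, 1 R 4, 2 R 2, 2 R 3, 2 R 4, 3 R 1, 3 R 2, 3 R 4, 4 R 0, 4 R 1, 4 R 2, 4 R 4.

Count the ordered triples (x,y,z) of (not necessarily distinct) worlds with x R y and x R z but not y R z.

17

Enumerating: (0,1,1), (0,2,0), (0,2,1), (0,3,0), (0,3,3), (0,4,3), (1,2,0), (1,3,0), (1,3,3), (1,4,3), (2,3,3), (2,4,3), (3,1,1), (3,2,1), (4,1,1), (4,2,0), (4,2,1).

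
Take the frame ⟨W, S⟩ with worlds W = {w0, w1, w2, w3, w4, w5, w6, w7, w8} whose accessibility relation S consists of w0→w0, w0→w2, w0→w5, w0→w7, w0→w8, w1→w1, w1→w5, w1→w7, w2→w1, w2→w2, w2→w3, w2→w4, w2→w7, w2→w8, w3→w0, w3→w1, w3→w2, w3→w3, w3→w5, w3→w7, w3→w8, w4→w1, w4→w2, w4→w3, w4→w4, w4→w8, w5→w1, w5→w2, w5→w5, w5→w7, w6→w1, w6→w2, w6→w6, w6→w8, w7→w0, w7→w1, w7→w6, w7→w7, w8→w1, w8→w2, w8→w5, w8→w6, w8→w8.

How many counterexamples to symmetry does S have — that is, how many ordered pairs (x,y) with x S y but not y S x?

Enumerating: (w0,w2), (w0,w5), (w0,w8), (w2,w1), (w2,w7), (w3,w0), (w3,w1), (w3,w5), (w3,w7), (w3,w8), (w4,w1), (w4,w3), … and 8 more.
Total: 20.

20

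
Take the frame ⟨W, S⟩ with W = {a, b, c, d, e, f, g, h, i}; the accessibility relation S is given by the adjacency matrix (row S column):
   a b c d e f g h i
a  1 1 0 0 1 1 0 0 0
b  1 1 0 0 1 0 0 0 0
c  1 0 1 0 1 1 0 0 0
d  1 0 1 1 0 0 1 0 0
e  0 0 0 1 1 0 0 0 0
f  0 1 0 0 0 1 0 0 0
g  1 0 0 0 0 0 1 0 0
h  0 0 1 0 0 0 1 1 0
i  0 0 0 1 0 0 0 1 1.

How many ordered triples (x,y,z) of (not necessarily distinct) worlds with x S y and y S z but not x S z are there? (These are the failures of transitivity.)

28

Enumerating: (a,e,d), (b,a,f), (b,e,d), (c,a,b), (c,e,d), (c,f,b), (d,a,b), (d,a,e), (d,a,f), (d,c,e), (d,c,f), (e,d,a), … and 16 more.
Total: 28.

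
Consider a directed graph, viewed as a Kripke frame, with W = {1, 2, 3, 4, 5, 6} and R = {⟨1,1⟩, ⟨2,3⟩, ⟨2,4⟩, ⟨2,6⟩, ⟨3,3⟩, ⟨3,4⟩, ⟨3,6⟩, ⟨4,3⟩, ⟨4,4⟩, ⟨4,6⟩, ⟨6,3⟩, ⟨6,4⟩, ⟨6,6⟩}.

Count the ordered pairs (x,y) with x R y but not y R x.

Enumerating: (2,3), (2,4), (2,6).

3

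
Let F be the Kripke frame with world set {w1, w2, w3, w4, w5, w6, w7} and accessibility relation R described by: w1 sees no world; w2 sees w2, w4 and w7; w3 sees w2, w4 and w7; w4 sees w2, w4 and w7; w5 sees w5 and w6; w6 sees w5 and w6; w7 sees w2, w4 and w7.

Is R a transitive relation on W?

Yes

Transitive: yes — every two-step R-path is closed by a direct edge.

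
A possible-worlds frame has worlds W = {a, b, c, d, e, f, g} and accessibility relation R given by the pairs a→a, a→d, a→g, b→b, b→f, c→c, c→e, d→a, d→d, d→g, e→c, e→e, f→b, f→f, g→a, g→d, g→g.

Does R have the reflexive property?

Yes

Reflexive: yes — every world is R-related to itself.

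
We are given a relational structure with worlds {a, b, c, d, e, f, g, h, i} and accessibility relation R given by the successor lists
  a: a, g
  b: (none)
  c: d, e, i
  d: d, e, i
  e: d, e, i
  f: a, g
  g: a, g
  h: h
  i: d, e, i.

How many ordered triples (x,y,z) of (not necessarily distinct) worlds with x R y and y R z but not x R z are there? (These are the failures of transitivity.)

0

R is transitive; there are no such tuples.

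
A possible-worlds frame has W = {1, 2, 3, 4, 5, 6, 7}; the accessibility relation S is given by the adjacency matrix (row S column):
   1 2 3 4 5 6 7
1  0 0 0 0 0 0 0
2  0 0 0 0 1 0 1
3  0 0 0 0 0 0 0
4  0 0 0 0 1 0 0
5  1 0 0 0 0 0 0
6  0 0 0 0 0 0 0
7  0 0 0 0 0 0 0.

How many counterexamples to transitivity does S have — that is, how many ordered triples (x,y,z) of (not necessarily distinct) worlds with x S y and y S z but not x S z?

Enumerating: (2,5,1), (4,5,1).

2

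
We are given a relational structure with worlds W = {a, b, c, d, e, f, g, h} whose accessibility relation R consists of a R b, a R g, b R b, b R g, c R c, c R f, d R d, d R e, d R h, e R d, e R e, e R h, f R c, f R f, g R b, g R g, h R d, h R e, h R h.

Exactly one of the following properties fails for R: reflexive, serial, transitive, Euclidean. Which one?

Reflexive: no — a is not related to itself.
Serial: yes — every world has a successor (e.g. a R b).
Transitive: yes — every two-step R-path is closed by a direct edge.
Euclidean: yes — any two successors of a common world are R-related.
Only reflexive fails.

reflexive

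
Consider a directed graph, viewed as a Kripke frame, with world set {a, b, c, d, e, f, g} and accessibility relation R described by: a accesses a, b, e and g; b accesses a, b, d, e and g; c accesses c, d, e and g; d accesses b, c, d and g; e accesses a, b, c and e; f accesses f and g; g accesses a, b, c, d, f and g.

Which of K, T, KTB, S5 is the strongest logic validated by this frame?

Reflexive (axiom T): yes — every world is R-related to itself.
Symmetric (axiom B): yes — every pair in R has its reverse in R.
Euclidean (axiom 5): no — a R e and a R g, but not e R g.
So F validates K, T, KTB; S5 would additionally require R to be Euclidean. The strongest is KTB.

KTB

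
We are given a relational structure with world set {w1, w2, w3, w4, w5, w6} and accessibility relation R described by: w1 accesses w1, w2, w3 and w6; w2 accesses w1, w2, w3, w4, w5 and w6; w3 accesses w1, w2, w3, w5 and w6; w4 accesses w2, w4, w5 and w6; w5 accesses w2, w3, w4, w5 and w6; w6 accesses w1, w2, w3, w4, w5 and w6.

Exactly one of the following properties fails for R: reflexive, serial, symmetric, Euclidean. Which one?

Reflexive: yes — every world is R-related to itself.
Serial: yes — every world has a successor (e.g. w1 R w1).
Symmetric: yes — every pair in R has its reverse in R.
Euclidean: no — w2 R w1 and w2 R w4, but not w1 R w4.
Only Euclidean fails.

Euclidean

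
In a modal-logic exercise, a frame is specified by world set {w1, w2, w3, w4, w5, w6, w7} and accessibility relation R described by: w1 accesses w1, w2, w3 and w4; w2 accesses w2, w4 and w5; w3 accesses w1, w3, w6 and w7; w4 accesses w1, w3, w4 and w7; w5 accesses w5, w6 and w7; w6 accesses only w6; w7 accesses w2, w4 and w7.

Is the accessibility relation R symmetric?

Symmetric: no — w1 R w2 but not w2 R w1.

No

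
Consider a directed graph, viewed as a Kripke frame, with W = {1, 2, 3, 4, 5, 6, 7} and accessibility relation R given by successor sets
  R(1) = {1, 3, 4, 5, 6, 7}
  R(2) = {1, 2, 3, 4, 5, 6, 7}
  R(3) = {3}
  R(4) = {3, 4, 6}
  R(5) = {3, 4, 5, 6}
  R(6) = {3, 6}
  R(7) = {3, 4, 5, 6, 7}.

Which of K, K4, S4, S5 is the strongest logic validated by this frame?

Transitive (axiom 4): yes — every two-step R-path is closed by a direct edge.
Reflexive (axiom T): yes — every world is R-related to itself.
Euclidean (axiom 5): no — 1 R 3 and 1 R 4, but not 3 R 4.
So F validates K, K4, S4; S5 would additionally require R to be Euclidean. The strongest is S4.

S4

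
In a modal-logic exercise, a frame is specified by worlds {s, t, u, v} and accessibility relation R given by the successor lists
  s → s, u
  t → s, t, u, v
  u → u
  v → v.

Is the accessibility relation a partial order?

Reflexive: yes — every world is R-related to itself.
Transitive: yes — every two-step R-path is closed by a direct edge.
Antisymmetric: yes — no distinct pair is related both ways.
So R is a partial order.

Yes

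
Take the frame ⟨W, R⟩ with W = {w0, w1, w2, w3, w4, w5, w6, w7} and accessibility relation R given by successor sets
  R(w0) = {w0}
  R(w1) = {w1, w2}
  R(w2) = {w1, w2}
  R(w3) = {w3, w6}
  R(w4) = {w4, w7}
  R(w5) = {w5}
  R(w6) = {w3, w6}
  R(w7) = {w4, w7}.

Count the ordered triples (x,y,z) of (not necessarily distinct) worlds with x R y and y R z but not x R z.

R is transitive; there are no such tuples.

0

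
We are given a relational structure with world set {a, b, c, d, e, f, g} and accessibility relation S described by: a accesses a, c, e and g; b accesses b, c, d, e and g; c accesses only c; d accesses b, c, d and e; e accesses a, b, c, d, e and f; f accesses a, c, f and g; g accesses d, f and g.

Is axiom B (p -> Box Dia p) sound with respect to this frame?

No

The schema B characterises exactly the symmetric frames.
Symmetric: no — a S c but not c S a.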